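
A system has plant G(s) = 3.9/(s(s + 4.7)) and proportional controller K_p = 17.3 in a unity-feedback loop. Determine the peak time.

The closed-loop denominator s² + 4.7s + 67.47 gives ω_n = √67.47 = 8.214 and ζ = 4.7/(2ω_n) = 0.2861.
Damped frequency ω_d = ω_n√(1−ζ²) = 7.871 rad/s, so peak time T_p = π/ω_d = 0.399 s.

T_p = 0.399 s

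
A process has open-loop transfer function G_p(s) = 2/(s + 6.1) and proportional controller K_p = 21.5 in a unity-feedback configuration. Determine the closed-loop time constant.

τ = 0.0204 s

Closed-loop transfer function: T(s) = K_p·G_p(s)/(1 + K_p·G_p(s)) = 43/(s + 6.1 + 43) = 43/(s + 49.1).
Time constant τ = 1/49.1 = 0.0204 s.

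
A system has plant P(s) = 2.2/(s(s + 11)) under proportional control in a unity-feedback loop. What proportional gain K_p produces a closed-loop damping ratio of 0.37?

Closed-loop characteristic equation: s² + 11s + K_p·2.2 = 0.
So ω_n = √(2.2K_p) and 2ζω_n = 11, giving ζ = 11/(2√(2.2K_p)).
Setting ζ = 0.37: √(2.2K_p) = 11/(2·0.37) = 14.86, so K_p = 221/2.2 = 100.

K_p = 100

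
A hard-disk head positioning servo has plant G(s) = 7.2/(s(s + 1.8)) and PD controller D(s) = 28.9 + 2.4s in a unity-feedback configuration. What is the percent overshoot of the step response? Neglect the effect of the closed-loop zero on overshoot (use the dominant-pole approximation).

6.27%

Forward path: (28.9 + 2.4s)·7.2/(s(s+1.8)). The closed-loop characteristic equation is s² + (1.8 + 7.2·2.4)s + 7.2·28.9 = 0.
That is s² + 19.08s + 208.1 = 0, so ω_n = 14.42 rad/s and ζ = 19.08/(2·14.42) = 0.6614.
%OS = 100·exp(−πζ/√(1−ζ²)) = 6.27%.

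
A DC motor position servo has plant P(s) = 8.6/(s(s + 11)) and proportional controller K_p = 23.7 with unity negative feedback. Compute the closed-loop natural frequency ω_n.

The closed-loop denominator is s(s+11) + 23.7·8.6 = s² + 11s + 203.8.
Matching s² + 2ζω_n s + ω_n²: ω_n = √203.8 = 14.28 rad/s and 2ζω_n = 11, so ζ = 11/(2·14.28) = 0.385.

ω_n = 14.3 rad/s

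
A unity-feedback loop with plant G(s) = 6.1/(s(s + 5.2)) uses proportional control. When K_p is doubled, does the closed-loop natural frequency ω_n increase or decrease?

ω_n = √(6.1·K_p), which grows with K_p.

increase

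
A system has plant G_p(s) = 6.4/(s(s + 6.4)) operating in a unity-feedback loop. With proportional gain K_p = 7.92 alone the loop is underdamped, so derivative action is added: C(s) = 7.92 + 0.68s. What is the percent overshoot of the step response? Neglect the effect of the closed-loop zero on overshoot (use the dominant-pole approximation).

Forward path: (7.92 + 0.68s)·6.4/(s(s+6.4)). The closed-loop characteristic equation is s² + (6.4 + 6.4·0.68)s + 6.4·7.92 = 0.
That is s² + 10.75s + 50.69 = 0, so ω_n = 7.12 rad/s and ζ = 10.75/(2·7.12) = 0.7551.
%OS = 100·exp(−πζ/√(1−ζ²)) = 2.68%.

2.68%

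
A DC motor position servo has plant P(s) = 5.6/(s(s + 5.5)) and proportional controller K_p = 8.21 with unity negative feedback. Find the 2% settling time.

T_s ≈ 1.45 s

The closed-loop denominator s² + 5.5s + 45.98 gives ω_n = √45.98 = 6.781 and ζ = 5.5/(2ω_n) = 0.4056.
2% settling time T_s ≈ 4/(ζω_n) = 4/2.75 = 1.45 s.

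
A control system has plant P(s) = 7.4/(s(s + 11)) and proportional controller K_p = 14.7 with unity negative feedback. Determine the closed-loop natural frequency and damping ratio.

ω_n = 10.4 rad/s, ζ = 0.527

The closed-loop denominator is s(s+11) + 14.7·7.4 = s² + 11s + 108.8.
So ω_n² = 108.8 ⇒ ω_n = 10.43 rad/s, and ζ = 11/(2ω_n) = 0.527.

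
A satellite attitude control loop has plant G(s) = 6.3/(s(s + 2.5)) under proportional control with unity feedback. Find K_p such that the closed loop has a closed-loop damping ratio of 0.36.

Closed-loop characteristic equation: s² + 2.5s + K_p·6.3 = 0.
So ω_n = √(6.3K_p) and 2ζω_n = 2.5, giving ζ = 2.5/(2√(6.3K_p)).
Setting ζ = 0.36: √(6.3K_p) = 2.5/(2·0.36) = 3.472, so K_p = 12.06/6.3 = 1.91.

K_p = 1.91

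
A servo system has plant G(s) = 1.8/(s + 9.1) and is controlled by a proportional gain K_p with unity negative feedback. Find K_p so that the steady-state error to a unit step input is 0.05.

For a type-0 loop with proportional control, e_ss = 1/(1 + K_p·G(0)).
G(0) = 0.1978. Require 1/(1 + K_p·0.1978) = 0.05, so 1 + 0.1978·K_p = 20.
K_p = (20 − 1)/0.1978 = 96.1.

K_p = 96.1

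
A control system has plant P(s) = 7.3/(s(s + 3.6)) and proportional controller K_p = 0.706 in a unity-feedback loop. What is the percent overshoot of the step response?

1.68%

Closed-loop characteristic equation: s² + 3.6s + 5.154 = 0, so ω_n = 2.27 rad/s and ζ = 3.6/(2·2.27) = 0.7929.
%OS = 100·exp(−πζ/√(1−ζ²)) = 100·exp(−π·0.7929/√0.3713) = 1.68%.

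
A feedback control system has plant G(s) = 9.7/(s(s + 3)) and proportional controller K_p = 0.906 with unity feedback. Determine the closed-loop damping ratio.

ζ = 0.506

1 + K_p·G(s) = 0 gives s² + 3s + 8.788 = 0.
Matching s² + 2ζω_n s + ω_n²: ω_n = √8.788 = 2.964 rad/s and 2ζω_n = 3, so ζ = 3/(2·2.964) = 0.506.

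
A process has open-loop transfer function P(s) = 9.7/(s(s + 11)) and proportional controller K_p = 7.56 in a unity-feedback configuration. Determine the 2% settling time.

T_s ≈ 0.727 s

From 1 + K_pP(s) = 0: s² + 11s + 73.33 = 0 ⇒ ω_n = 8.563, ζ = 0.6423.
2% settling time T_s ≈ 4/(ζω_n) = 4/5.5 = 0.727 s.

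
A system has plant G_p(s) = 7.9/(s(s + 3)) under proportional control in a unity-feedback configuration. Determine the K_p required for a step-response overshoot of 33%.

K_p = 2.57

From %OS = 100·exp(−πζ/√(1−ζ²)) = 33%, ζ = −ln(0.33)/√(π²+ln²(0.33)) = 0.3328.
Characteristic equation s² + 3s + 7.9K_p = 0 gives ζ = 3/(2√(7.9K_p)).
Setting ζ = 0.3328: √(7.9K_p) = 3/(2·0.3328) = 4.507, so K_p = 20.32/7.9 = 2.57.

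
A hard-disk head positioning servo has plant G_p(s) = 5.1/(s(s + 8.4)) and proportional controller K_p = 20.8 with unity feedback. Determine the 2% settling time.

T_s ≈ 0.952 s

From 1 + K_pG_p(s) = 0: s² + 8.4s + 106.1 = 0 ⇒ ω_n = 10.3, ζ = 0.4078.
2% settling time T_s ≈ 4/(ζω_n) = 4/4.2 = 0.952 s.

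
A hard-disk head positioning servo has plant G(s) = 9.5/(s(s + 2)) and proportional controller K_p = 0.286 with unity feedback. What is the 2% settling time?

From 1 + K_pG(s) = 0: s² + 2s + 2.717 = 0 ⇒ ω_n = 1.648, ζ = 0.6067.
2% settling time T_s ≈ 4/(ζω_n) = 4/1 = 4 s.

T_s ≈ 4 s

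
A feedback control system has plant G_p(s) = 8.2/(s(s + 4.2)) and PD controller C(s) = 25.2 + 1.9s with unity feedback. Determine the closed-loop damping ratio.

ζ = 0.688

Forward path: (25.2 + 1.9s)·8.2/(s(s+4.2)). The closed-loop characteristic equation is s² + (4.2 + 8.2·1.9)s + 8.2·25.2 = 0.
That is s² + 19.78s + 206.6 = 0, so ω_n = 14.37 rad/s and ζ = 19.78/(2·14.37) = 0.688.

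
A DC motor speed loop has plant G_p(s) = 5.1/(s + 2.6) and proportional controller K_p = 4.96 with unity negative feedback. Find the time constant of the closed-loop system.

Closed-loop transfer function: T(s) = K_p·G_p(s)/(1 + K_p·G_p(s)) = 25.3/(s + 2.6 + 25.3) = 25.3/(s + 27.9).
Time constant τ = 1/27.9 = 0.0358 s.

τ = 0.0358 s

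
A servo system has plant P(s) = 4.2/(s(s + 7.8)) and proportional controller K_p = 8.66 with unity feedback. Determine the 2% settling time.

T_s ≈ 1.03 s

From 1 + K_pP(s) = 0: s² + 7.8s + 36.37 = 0 ⇒ ω_n = 6.031, ζ = 0.6467.
2% settling time T_s ≈ 4/(ζω_n) = 4/3.9 = 1.03 s.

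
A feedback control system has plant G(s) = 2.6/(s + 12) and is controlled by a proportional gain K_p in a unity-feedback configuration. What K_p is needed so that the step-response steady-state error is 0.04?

The loop is type 0, so e_ss(step) = 1/(1 + K_pos) with K_pos = K_p·G(0).
G(0) = 0.2167. Require 1/(1 + K_p·0.2167) = 0.04, so 1 + 0.2167·K_p = 25.
K_p = (25 − 1)/0.2167 = 111.

K_p = 111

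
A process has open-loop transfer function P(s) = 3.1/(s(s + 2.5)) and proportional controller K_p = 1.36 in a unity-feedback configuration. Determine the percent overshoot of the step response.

The closed-loop denominator s² + 2.5s + 4.216 gives ω_n = √4.216 = 2.053 and ζ = 2.5/(2ω_n) = 0.6088.
%OS = 100·exp(−πζ/√(1−ζ²)) = 100·exp(−π·0.6088/√0.6294) = 8.97%.

8.97%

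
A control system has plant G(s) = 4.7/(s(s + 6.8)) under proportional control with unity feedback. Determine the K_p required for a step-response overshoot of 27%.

K_p = 16.6

From %OS = 100·exp(−πζ/√(1−ζ²)) = 27%, ζ = −ln(0.27)/√(π²+ln²(0.27)) = 0.3847.
Characteristic equation s² + 6.8s + 4.7K_p = 0 gives ζ = 6.8/(2√(4.7K_p)).
Setting ζ = 0.3847: √(4.7K_p) = 6.8/(2·0.3847) = 8.838, so K_p = 78.11/4.7 = 16.6.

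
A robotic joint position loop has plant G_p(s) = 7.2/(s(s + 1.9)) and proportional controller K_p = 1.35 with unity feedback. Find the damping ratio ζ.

ζ = 0.305

The closed-loop denominator is s(s+1.9) + 1.35·7.2 = s² + 1.9s + 9.72.
Matching s² + 2ζω_n s + ω_n²: ω_n = √9.72 = 3.118 rad/s and 2ζω_n = 1.9, so ζ = 1.9/(2·3.118) = 0.305.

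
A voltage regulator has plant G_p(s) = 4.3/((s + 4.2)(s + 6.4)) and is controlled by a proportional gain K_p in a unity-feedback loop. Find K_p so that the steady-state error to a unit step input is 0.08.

K_p = 71.9

The loop is type 0, so e_ss(step) = 1/(1 + K_pos) with K_pos = K_p·G_p(0).
G_p(0) = 0.16. Require 1/(1 + K_p·0.16) = 0.08, so 1 + 0.16·K_p = 12.5.
K_p = (12.5 − 1)/0.16 = 71.9.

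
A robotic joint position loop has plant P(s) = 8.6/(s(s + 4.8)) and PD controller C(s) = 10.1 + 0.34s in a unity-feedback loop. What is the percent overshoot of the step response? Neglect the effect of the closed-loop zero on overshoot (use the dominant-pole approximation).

23.9%

Forward path: (10.1 + 0.34s)·8.6/(s(s+4.8)). The closed-loop characteristic equation is s² + (4.8 + 8.6·0.34)s + 8.6·10.1 = 0.
That is s² + 7.724s + 86.86 = 0, so ω_n = 9.32 rad/s and ζ = 7.724/(2·9.32) = 0.4144.
%OS = 100·exp(−πζ/√(1−ζ²)) = 23.9%.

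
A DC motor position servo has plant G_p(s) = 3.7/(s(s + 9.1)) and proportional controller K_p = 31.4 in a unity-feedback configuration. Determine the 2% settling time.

From 1 + K_pG_p(s) = 0: s² + 9.1s + 116.2 = 0 ⇒ ω_n = 10.78, ζ = 0.4221.
2% settling time T_s ≈ 4/(ζω_n) = 4/4.55 = 0.879 s.

T_s ≈ 0.879 s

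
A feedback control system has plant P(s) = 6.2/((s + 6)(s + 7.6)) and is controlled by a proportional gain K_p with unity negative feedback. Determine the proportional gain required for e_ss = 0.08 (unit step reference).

Steady-state error for a unit step on this type-0 loop is 1/(1 + K_p·P(0)).
P(0) = 0.136. Require 1/(1 + K_p·0.136) = 0.08, so 1 + 0.136·K_p = 12.5.
K_p = (12.5 − 1)/0.136 = 84.6.

K_p = 84.6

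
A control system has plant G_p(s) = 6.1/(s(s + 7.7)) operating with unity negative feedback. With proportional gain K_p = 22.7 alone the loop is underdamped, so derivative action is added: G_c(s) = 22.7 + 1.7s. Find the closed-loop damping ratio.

Forward path: (22.7 + 1.7s)·6.1/(s(s+7.7)). The closed-loop characteristic equation is s² + (7.7 + 6.1·1.7)s + 6.1·22.7 = 0.
That is s² + 18.07s + 138.5 = 0, so ω_n = 11.77 rad/s and ζ = 18.07/(2·11.77) = 0.7678.

ζ = 0.768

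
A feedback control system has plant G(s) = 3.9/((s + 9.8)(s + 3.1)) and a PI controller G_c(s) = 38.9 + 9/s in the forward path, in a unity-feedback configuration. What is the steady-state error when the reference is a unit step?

The open loop G_c(s)G(s) has a pole at the origin (type 1), so the static position error constant is infinite and e_ss = 1/(1+∞) = 0.

0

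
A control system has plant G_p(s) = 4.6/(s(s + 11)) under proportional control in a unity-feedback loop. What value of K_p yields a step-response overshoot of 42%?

K_p = 92.8

From %OS = 100·exp(−πζ/√(1−ζ²)) = 42%, ζ = −ln(0.42)/√(π²+ln²(0.42)) = 0.2662.
Characteristic equation s² + 11s + 4.6K_p = 0 gives ζ = 11/(2√(4.6K_p)).
Setting ζ = 0.2662: √(4.6K_p) = 11/(2·0.2662) = 20.66, so K_p = 427/4.6 = 92.8.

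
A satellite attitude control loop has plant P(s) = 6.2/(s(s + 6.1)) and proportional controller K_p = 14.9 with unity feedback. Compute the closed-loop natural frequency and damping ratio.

With unity feedback the closed-loop characteristic equation is s² + 6.1s + 14.9·6.2 = s² + 6.1s + 92.38 = 0.
So ω_n² = 92.38 ⇒ ω_n = 9.611 rad/s, and ζ = 6.1/(2ω_n) = 0.317.

ω_n = 9.61 rad/s, ζ = 0.317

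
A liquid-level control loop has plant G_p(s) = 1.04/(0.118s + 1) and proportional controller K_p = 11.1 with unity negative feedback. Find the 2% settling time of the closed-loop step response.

Closed loop: T(s) = K_p·G_p/(1+K_p·G_p) = 11.54/(0.118s + 1 + 11.54), with pole at s = −(1 + 11.54)/0.118 = −106.3.
τ = 1/106.3 = 0.009407 s, so 2% settling time ≈ 4τ = 0.0376 s.

T_s ≈ 0.0376 s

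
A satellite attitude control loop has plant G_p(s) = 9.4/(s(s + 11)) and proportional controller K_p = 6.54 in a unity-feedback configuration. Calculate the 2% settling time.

Closed-loop characteristic equation: s² + 11s + 61.48 = 0, so ω_n = 7.841 rad/s and ζ = 11/(2·7.841) = 0.7015.
2% settling time T_s ≈ 4/(ζω_n) = 4/5.5 = 0.727 s.

T_s ≈ 0.727 s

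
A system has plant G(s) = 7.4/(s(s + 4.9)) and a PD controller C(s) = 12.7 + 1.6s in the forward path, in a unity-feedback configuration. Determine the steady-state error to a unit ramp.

The loop has one pole at the origin (type 1). Velocity error constant K_v = lim_{s→0} s·C(s)G(s) = 12.7·7.4/4.9 = 19.18.
Steady-state error to a unit ramp: e_ss = 1/K_v = 0.0521.

0.0521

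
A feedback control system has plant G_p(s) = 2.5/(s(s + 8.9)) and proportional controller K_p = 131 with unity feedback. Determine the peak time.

T_p = 0.179 s

From 1 + K_pG_p(s) = 0: s² + 8.9s + 327.5 = 0 ⇒ ω_n = 18.1, ζ = 0.2459.
Damped frequency ω_d = ω_n√(1−ζ²) = 17.54 rad/s, so peak time T_p = π/ω_d = 0.179 s.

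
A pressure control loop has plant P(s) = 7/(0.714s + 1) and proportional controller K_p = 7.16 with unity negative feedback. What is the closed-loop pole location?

Closed loop: T(s) = K_p·P/(1+K_p·P) = 50.12/(0.714s + 1 + 50.12), with pole at s = −(1 + 50.12)/0.714 = −71.6.

s = -71.6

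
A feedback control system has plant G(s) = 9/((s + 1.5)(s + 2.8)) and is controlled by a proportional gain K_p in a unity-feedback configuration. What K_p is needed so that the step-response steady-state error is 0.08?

For a type-0 loop with proportional control, e_ss = 1/(1 + K_p·G(0)).
G(0) = 2.143. Require 1/(1 + K_p·2.143) = 0.08, so 1 + 2.143·K_p = 12.5.
K_p = (12.5 − 1)/2.143 = 5.37.

K_p = 5.37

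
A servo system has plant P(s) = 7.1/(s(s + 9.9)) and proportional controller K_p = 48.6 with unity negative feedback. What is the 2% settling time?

The closed-loop denominator s² + 9.9s + 345.1 gives ω_n = √345.1 = 18.58 and ζ = 9.9/(2ω_n) = 0.2665.
2% settling time T_s ≈ 4/(ζω_n) = 4/4.95 = 0.808 s.

T_s ≈ 0.808 s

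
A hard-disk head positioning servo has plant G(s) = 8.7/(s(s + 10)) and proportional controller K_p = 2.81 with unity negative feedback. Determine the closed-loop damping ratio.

With unity feedback the closed-loop characteristic equation is s² + 10s + 2.81·8.7 = s² + 10s + 24.45 = 0.
So ω_n² = 24.45 ⇒ ω_n = 4.944 rad/s, and ζ = 10/(2ω_n) = 1.01.

ζ = 1.01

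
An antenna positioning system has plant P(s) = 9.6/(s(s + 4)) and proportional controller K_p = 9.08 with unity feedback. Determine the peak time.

Closed-loop characteristic equation: s² + 4s + 87.17 = 0, so ω_n = 9.336 rad/s and ζ = 4/(2·9.336) = 0.2142.
Damped frequency ω_d = ω_n√(1−ζ²) = 9.12 rad/s, so peak time T_p = π/ω_d = 0.344 s.

T_p = 0.344 s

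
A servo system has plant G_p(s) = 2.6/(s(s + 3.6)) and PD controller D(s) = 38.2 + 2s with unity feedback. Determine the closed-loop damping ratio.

ζ = 0.442

Forward path: (38.2 + 2s)·2.6/(s(s+3.6)). The closed-loop characteristic equation is s² + (3.6 + 2.6·2)s + 2.6·38.2 = 0.
That is s² + 8.8s + 99.32 = 0, so ω_n = 9.966 rad/s and ζ = 8.8/(2·9.966) = 0.4415.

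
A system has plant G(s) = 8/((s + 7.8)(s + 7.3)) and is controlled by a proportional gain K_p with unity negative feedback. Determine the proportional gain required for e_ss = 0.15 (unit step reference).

For a type-0 loop with proportional control, e_ss = 1/(1 + K_p·G(0)).
G(0) = 0.1405. Require 1/(1 + K_p·0.1405) = 0.15, so 1 + 0.1405·K_p = 6.667.
K_p = (6.667 − 1)/0.1405 = 40.3.

K_p = 40.3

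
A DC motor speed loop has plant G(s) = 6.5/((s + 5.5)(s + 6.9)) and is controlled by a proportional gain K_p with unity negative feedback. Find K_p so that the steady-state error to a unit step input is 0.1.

The loop is type 0, so e_ss(step) = 1/(1 + K_pos) with K_pos = K_p·G(0).
G(0) = 0.1713. Require 1/(1 + K_p·0.1713) = 0.1, so 1 + 0.1713·K_p = 10.
K_p = (10 − 1)/0.1713 = 52.5.

K_p = 52.5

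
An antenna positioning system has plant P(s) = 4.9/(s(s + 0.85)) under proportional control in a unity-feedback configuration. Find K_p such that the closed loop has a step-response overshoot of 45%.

From %OS = 100·exp(−πζ/√(1−ζ²)) = 45%, ζ = −ln(0.45)/√(π²+ln²(0.45)) = 0.2463.
Characteristic equation s² + 0.85s + 4.9K_p = 0 gives ζ = 0.85/(2√(4.9K_p)).
Setting ζ = 0.2463: √(4.9K_p) = 0.85/(2·0.2463) = 1.725, so K_p = 2.977/4.9 = 0.607.

K_p = 0.607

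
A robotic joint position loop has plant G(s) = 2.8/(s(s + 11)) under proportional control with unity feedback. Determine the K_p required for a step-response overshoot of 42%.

From %OS = 100·exp(−πζ/√(1−ζ²)) = 42%, ζ = −ln(0.42)/√(π²+ln²(0.42)) = 0.2662.
Characteristic equation s² + 11s + 2.8K_p = 0 gives ζ = 11/(2√(2.8K_p)).
Setting ζ = 0.2662: √(2.8K_p) = 11/(2·0.2662) = 20.66, so K_p = 427/2.8 = 152.

K_p = 152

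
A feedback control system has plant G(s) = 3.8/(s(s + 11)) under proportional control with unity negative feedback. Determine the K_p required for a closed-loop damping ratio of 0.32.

Closed-loop characteristic equation: s² + 11s + K_p·3.8 = 0.
So ω_n = √(3.8K_p) and 2ζω_n = 11, giving ζ = 11/(2√(3.8K_p)).
Setting ζ = 0.32: √(3.8K_p) = 11/(2·0.32) = 17.19, so K_p = 295.4/3.8 = 77.7.

K_p = 77.7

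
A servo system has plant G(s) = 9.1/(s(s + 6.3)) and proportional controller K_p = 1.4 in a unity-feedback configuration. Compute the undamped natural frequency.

With unity feedback the closed-loop characteristic equation is s² + 6.3s + 1.4·9.1 = s² + 6.3s + 12.74 = 0.
Matching s² + 2ζω_n s + ω_n²: ω_n = √12.74 = 3.569 rad/s and 2ζω_n = 6.3, so ζ = 6.3/(2·3.569) = 0.883.

ω_n = 3.57 rad/s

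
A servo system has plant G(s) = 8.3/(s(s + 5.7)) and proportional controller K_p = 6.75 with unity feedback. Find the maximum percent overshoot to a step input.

Closed-loop characteristic equation: s² + 5.7s + 56.03 = 0, so ω_n = 7.485 rad/s and ζ = 5.7/(2·7.485) = 0.3808.
%OS = 100·exp(−πζ/√(1−ζ²)) = 100·exp(−π·0.3808/√0.855) = 27.4%.

27.4%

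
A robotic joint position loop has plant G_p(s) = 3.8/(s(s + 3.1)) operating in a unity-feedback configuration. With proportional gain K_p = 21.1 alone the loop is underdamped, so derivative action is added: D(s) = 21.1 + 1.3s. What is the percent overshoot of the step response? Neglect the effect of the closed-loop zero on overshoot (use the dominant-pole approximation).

Forward path: (21.1 + 1.3s)·3.8/(s(s+3.1)). The closed-loop characteristic equation is s² + (3.1 + 3.8·1.3)s + 3.8·21.1 = 0.
That is s² + 8.04s + 80.18 = 0, so ω_n = 8.954 rad/s and ζ = 8.04/(2·8.954) = 0.4489.
%OS = 100·exp(−πζ/√(1−ζ²)) = 20.6%.

20.6%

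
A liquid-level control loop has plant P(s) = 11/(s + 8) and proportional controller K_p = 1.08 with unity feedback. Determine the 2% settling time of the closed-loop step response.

T_s ≈ 0.201 s

Closed-loop transfer function: T(s) = K_p·P(s)/(1 + K_p·P(s)) = 11.88/(s + 8 + 11.88) = 11.88/(s + 19.88).
Time constant τ = 1/19.88 = 0.0503 s, so the 2% settling time is about 4τ = 0.201 s.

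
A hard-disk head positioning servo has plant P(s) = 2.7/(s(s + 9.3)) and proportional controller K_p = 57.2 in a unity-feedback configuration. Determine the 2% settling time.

The closed-loop denominator s² + 9.3s + 154.4 gives ω_n = √154.4 = 12.43 and ζ = 9.3/(2ω_n) = 0.3742.
2% settling time T_s ≈ 4/(ζω_n) = 4/4.65 = 0.86 s.

T_s ≈ 0.86 s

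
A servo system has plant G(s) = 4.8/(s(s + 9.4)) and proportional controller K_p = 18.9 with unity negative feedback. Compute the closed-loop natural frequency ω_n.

1 + K_p·G(s) = 0 gives s² + 9.4s + 90.72 = 0.
So ω_n² = 90.72 ⇒ ω_n = 9.525 rad/s, and ζ = 9.4/(2ω_n) = 0.493.

ω_n = 9.52 rad/s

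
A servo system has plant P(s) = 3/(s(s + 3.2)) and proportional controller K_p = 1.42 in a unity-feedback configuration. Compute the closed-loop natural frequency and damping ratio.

ω_n = 2.06 rad/s, ζ = 0.775

The closed-loop denominator is s(s+3.2) + 1.42·3 = s² + 3.2s + 4.26.
So ω_n² = 4.26 ⇒ ω_n = 2.064 rad/s, and ζ = 3.2/(2ω_n) = 0.775.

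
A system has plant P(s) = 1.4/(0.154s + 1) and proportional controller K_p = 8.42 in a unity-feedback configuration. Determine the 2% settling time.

T_s ≈ 0.0482 s

Closed loop: T(s) = K_p·P/(1+K_p·P) = 11.79/(0.154s + 1 + 11.79), with pole at s = −(1 + 11.79)/0.154 = −83.04.
τ = 1/83.04 = 0.01204 s, so 2% settling time ≈ 4τ = 0.0482 s.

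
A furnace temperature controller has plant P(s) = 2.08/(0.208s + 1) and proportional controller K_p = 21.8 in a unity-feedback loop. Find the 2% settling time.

Closed loop: T(s) = K_p·P/(1+K_p·P) = 45.34/(0.208s + 1 + 45.34), with pole at s = −(1 + 45.34)/0.208 = −222.8.
τ = 1/222.8 = 0.004488 s, so 2% settling time ≈ 4τ = 0.018 s.

T_s ≈ 0.018 s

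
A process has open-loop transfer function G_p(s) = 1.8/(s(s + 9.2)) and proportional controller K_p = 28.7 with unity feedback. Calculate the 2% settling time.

T_s ≈ 0.87 s

The closed-loop denominator s² + 9.2s + 51.66 gives ω_n = √51.66 = 7.187 and ζ = 9.2/(2ω_n) = 0.64.
2% settling time T_s ≈ 4/(ζω_n) = 4/4.6 = 0.87 s.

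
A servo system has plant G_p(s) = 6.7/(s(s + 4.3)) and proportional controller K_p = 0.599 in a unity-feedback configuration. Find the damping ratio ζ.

The closed-loop denominator is s(s+4.3) + 0.599·6.7 = s² + 4.3s + 4.013.
So ω_n² = 4.013 ⇒ ω_n = 2.003 rad/s, and ζ = 4.3/(2ω_n) = 1.07.

ζ = 1.07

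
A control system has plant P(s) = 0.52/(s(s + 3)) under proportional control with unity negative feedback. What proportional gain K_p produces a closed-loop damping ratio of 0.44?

K_p = 22.3

Closed-loop characteristic equation: s² + 3s + K_p·0.52 = 0.
So ω_n = √(0.52K_p) and 2ζω_n = 3, giving ζ = 3/(2√(0.52K_p)).
Setting ζ = 0.44: √(0.52K_p) = 3/(2·0.44) = 3.409, so K_p = 11.62/0.52 = 22.3.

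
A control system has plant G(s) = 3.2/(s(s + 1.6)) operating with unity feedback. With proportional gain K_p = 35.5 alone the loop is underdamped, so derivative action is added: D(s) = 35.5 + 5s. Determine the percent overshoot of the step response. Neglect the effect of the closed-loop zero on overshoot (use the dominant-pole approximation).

1.01%

Forward path: (35.5 + 5s)·3.2/(s(s+1.6)). The closed-loop characteristic equation is s² + (1.6 + 3.2·5)s + 3.2·35.5 = 0.
That is s² + 17.6s + 113.6 = 0, so ω_n = 10.66 rad/s and ζ = 17.6/(2·10.66) = 0.8256.
%OS = 100·exp(−πζ/√(1−ζ²)) = 1.01%.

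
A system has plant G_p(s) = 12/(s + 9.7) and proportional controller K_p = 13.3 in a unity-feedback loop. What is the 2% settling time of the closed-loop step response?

Closed-loop transfer function: T(s) = K_p·G_p(s)/(1 + K_p·G_p(s)) = 159.6/(s + 9.7 + 159.6) = 159.6/(s + 169.3).
Time constant τ = 1/169.3 = 0.005907 s, so the 2% settling time is about 4τ = 0.0236 s.

T_s ≈ 0.0236 s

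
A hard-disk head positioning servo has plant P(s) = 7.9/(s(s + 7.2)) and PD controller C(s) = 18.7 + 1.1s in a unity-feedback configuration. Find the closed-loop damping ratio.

ζ = 0.654

Forward path: (18.7 + 1.1s)·7.9/(s(s+7.2)). The closed-loop characteristic equation is s² + (7.2 + 7.9·1.1)s + 7.9·18.7 = 0.
That is s² + 15.89s + 147.7 = 0, so ω_n = 12.15 rad/s and ζ = 15.89/(2·12.15) = 0.6537.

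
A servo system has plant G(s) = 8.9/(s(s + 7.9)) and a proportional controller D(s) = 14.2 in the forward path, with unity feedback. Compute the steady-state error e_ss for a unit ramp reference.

0.0625

The loop has one pole at the origin (type 1). Velocity error constant K_v = lim_{s→0} s·D(s)G(s) = 14.2·8.9/7.9 = 16.
Steady-state error to a unit ramp: e_ss = 1/K_v = 0.0625.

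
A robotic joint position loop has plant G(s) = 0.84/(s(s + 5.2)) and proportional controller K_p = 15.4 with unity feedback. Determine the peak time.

T_p = 1.26 s

From 1 + K_pG(s) = 0: s² + 5.2s + 12.94 = 0 ⇒ ω_n = 3.597, ζ = 0.7229.
Damped frequency ω_d = ω_n√(1−ζ²) = 2.485 rad/s, so peak time T_p = π/ω_d = 1.26 s.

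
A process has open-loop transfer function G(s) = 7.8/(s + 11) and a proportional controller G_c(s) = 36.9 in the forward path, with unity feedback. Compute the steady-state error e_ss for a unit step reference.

The loop is type 0. Static position error constant K_pos = G_c(0)·G(0) = 36.9·0.7091 = 26.17.
Steady-state error to a unit step: e_ss = 1/(1+K_pos) = 1/27.17 = 0.0368.

0.0368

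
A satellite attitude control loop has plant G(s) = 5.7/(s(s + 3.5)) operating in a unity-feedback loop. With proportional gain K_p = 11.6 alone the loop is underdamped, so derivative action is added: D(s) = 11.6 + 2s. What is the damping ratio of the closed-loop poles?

ζ = 0.916

Forward path: (11.6 + 2s)·5.7/(s(s+3.5)). The closed-loop characteristic equation is s² + (3.5 + 5.7·2)s + 5.7·11.6 = 0.
That is s² + 14.9s + 66.12 = 0, so ω_n = 8.131 rad/s and ζ = 14.9/(2·8.131) = 0.9162.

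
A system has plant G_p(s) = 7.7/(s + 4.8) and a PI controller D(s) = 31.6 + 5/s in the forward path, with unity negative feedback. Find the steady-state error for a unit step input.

The open loop D(s)G_p(s) has a pole at the origin (type 1), so the static position error constant is infinite and e_ss = 1/(1+∞) = 0.

0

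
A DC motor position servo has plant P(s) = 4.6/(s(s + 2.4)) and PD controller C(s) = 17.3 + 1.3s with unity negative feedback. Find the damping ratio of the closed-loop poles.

Forward path: (17.3 + 1.3s)·4.6/(s(s+2.4)). The closed-loop characteristic equation is s² + (2.4 + 4.6·1.3)s + 4.6·17.3 = 0.
That is s² + 8.38s + 79.58 = 0, so ω_n = 8.921 rad/s and ζ = 8.38/(2·8.921) = 0.4697.

ζ = 0.47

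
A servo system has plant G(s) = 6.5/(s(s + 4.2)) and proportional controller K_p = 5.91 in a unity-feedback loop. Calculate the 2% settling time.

T_s ≈ 1.9 s

The closed-loop denominator s² + 4.2s + 38.41 gives ω_n = √38.41 = 6.198 and ζ = 4.2/(2ω_n) = 0.3388.
2% settling time T_s ≈ 4/(ζω_n) = 4/2.1 = 1.9 s.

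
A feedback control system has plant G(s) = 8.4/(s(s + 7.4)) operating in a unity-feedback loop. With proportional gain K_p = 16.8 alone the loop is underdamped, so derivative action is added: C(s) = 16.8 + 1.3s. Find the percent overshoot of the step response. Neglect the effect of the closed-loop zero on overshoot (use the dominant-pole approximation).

2.23%

Forward path: (16.8 + 1.3s)·8.4/(s(s+7.4)). The closed-loop characteristic equation is s² + (7.4 + 8.4·1.3)s + 8.4·16.8 = 0.
That is s² + 18.32s + 141.1 = 0, so ω_n = 11.88 rad/s and ζ = 18.32/(2·11.88) = 0.7711.
%OS = 100·exp(−πζ/√(1−ζ²)) = 2.23%.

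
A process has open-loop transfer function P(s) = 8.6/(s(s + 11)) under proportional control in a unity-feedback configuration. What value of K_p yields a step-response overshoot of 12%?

From %OS = 100·exp(−πζ/√(1−ζ²)) = 12%, ζ = −ln(0.12)/√(π²+ln²(0.12)) = 0.5594.
Characteristic equation s² + 11s + 8.6K_p = 0 gives ζ = 11/(2√(8.6K_p)).
Setting ζ = 0.5594: √(8.6K_p) = 11/(2·0.5594) = 9.832, so K_p = 96.66/8.6 = 11.2.

K_p = 11.2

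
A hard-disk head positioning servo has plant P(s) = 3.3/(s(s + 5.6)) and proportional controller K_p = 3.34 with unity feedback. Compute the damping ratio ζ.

ζ = 0.843

The closed-loop denominator is s(s+5.6) + 3.34·3.3 = s² + 5.6s + 11.02.
So ω_n² = 11.02 ⇒ ω_n = 3.32 rad/s, and ζ = 5.6/(2ω_n) = 0.843.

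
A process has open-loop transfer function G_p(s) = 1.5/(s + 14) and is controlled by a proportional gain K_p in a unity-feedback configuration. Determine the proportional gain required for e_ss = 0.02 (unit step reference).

K_p = 457

For a type-0 loop with proportional control, e_ss = 1/(1 + K_p·G_p(0)).
G_p(0) = 0.1071. Require 1/(1 + K_p·0.1071) = 0.02, so 1 + 0.1071·K_p = 50.
K_p = (50 − 1)/0.1071 = 457.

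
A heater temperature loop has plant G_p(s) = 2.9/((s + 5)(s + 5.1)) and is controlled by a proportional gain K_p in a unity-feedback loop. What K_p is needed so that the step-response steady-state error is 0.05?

K_p = 167

For a type-0 loop with proportional control, e_ss = 1/(1 + K_p·G_p(0)).
G_p(0) = 0.1137. Require 1/(1 + K_p·0.1137) = 0.05, so 1 + 0.1137·K_p = 20.
K_p = (20 − 1)/0.1137 = 167.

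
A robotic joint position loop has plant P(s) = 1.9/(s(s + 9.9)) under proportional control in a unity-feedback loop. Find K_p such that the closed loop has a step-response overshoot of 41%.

K_p = 173

From %OS = 100·exp(−πζ/√(1−ζ²)) = 41%, ζ = −ln(0.41)/√(π²+ln²(0.41)) = 0.273.
Characteristic equation s² + 9.9s + 1.9K_p = 0 gives ζ = 9.9/(2√(1.9K_p)).
Setting ζ = 0.273: √(1.9K_p) = 9.9/(2·0.273) = 18.13, so K_p = 328.7/1.9 = 173.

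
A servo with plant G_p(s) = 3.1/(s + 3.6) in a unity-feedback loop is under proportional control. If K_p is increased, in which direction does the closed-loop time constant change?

Closed-loop pole is at s = −(3.6+K_p·3.1); larger K_p moves it further left, so τ = 1/(3.6+K_p·3.1) decreases.

decrease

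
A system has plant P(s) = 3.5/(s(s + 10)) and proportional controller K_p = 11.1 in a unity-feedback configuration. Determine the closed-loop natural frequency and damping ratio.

ω_n = 6.23 rad/s, ζ = 0.802

With unity feedback the closed-loop characteristic equation is s² + 10s + 11.1·3.5 = s² + 10s + 38.85 = 0.
Matching s² + 2ζω_n s + ω_n²: ω_n = √38.85 = 6.233 rad/s and 2ζω_n = 10, so ζ = 10/(2·6.233) = 0.802.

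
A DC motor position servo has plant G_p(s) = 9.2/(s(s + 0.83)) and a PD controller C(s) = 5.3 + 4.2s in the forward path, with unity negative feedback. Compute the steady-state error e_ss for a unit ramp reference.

The loop has one pole at the origin (type 1). Velocity error constant K_v = lim_{s→0} s·C(s)G_p(s) = 5.3·9.2/0.83 = 58.75.
Steady-state error to a unit ramp: e_ss = 1/K_v = 0.017.

0.017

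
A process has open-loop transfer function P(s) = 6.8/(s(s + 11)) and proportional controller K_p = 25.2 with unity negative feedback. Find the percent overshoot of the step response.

23.4%

The closed-loop denominator s² + 11s + 171.4 gives ω_n = √171.4 = 13.09 and ζ = 11/(2ω_n) = 0.4202.
%OS = 100·exp(−πζ/√(1−ζ²)) = 100·exp(−π·0.4202/√0.8235) = 23.4%.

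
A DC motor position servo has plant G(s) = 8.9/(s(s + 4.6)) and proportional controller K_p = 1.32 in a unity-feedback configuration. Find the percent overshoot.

5.82%

The closed-loop denominator s² + 4.6s + 11.75 gives ω_n = √11.75 = 3.428 and ζ = 4.6/(2ω_n) = 0.671.
%OS = 100·exp(−πζ/√(1−ζ²)) = 100·exp(−π·0.671/√0.5497) = 5.82%.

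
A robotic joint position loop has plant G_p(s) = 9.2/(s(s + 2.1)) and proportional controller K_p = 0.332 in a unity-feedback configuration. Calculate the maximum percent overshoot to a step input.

The closed-loop denominator s² + 2.1s + 3.054 gives ω_n = √3.054 = 1.748 and ζ = 2.1/(2ω_n) = 0.6008.
%OS = 100·exp(−πζ/√(1−ζ²)) = 100·exp(−π·0.6008/√0.639) = 9.43%.

9.43%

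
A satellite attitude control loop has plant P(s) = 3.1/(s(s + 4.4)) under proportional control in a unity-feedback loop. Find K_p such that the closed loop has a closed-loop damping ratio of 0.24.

K_p = 27.1

Closed-loop characteristic equation: s² + 4.4s + K_p·3.1 = 0.
So ω_n = √(3.1K_p) and 2ζω_n = 4.4, giving ζ = 4.4/(2√(3.1K_p)).
Setting ζ = 0.24: √(3.1K_p) = 4.4/(2·0.24) = 9.167, so K_p = 84.03/3.1 = 27.1.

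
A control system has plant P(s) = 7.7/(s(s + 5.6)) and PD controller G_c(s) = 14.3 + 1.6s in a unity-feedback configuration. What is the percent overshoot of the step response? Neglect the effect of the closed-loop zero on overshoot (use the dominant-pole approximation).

Forward path: (14.3 + 1.6s)·7.7/(s(s+5.6)). The closed-loop characteristic equation is s² + (5.6 + 7.7·1.6)s + 7.7·14.3 = 0.
That is s² + 17.92s + 110.1 = 0, so ω_n = 10.49 rad/s and ζ = 17.92/(2·10.49) = 0.8539.
%OS = 100·exp(−πζ/√(1−ζ²)) = 0.578%.

0.578%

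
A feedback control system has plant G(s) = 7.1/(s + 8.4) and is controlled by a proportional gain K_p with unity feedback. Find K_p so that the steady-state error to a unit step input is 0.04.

The loop is type 0, so e_ss(step) = 1/(1 + K_pos) with K_pos = K_p·G(0).
G(0) = 0.8452. Require 1/(1 + K_p·0.8452) = 0.04, so 1 + 0.8452·K_p = 25.
K_p = (25 − 1)/0.8452 = 28.4.

K_p = 28.4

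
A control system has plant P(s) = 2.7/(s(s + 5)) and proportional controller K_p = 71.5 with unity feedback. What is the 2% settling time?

T_s ≈ 1.6 s

Closed-loop characteristic equation: s² + 5s + 193.1 = 0, so ω_n = 13.89 rad/s and ζ = 5/(2·13.89) = 0.1799.
2% settling time T_s ≈ 4/(ζω_n) = 4/2.5 = 1.6 s.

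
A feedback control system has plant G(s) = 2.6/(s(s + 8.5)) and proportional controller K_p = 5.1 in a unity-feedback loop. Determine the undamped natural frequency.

The closed-loop denominator is s(s+8.5) + 5.1·2.6 = s² + 8.5s + 13.26.
So ω_n² = 13.26 ⇒ ω_n = 3.641 rad/s, and ζ = 8.5/(2ω_n) = 1.17.

ω_n = 3.64 rad/s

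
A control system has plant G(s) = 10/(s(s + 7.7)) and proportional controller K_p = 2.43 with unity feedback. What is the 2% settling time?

T_s ≈ 1.04 s

From 1 + K_pG(s) = 0: s² + 7.7s + 24.3 = 0 ⇒ ω_n = 4.93, ζ = 0.781.
2% settling time T_s ≈ 4/(ζω_n) = 4/3.85 = 1.04 s.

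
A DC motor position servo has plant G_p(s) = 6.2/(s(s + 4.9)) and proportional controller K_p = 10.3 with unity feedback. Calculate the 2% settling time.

T_s ≈ 1.63 s

Closed-loop characteristic equation: s² + 4.9s + 63.86 = 0, so ω_n = 7.991 rad/s and ζ = 4.9/(2·7.991) = 0.3066.
2% settling time T_s ≈ 4/(ζω_n) = 4/2.45 = 1.63 s.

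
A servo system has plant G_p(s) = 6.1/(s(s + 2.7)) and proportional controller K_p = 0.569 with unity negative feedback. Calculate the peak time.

T_p = 2.45 s

The closed-loop denominator s² + 2.7s + 3.471 gives ω_n = √3.471 = 1.863 and ζ = 2.7/(2ω_n) = 0.7246.
Damped frequency ω_d = ω_n√(1−ζ²) = 1.284 rad/s, so peak time T_p = π/ω_d = 2.45 s.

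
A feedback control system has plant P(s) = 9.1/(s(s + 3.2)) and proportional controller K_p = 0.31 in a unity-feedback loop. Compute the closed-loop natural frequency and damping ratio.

1 + K_p·P(s) = 0 gives s² + 3.2s + 2.821 = 0.
Matching s² + 2ζω_n s + ω_n²: ω_n = √2.821 = 1.68 rad/s and 2ζω_n = 3.2, so ζ = 3.2/(2·1.68) = 0.953.

ω_n = 1.68 rad/s, ζ = 0.953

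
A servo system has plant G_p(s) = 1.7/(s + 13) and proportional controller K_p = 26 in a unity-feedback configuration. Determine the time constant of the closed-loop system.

τ = 0.0175 s

Closed-loop transfer function: T(s) = K_p·G_p(s)/(1 + K_p·G_p(s)) = 44.2/(s + 13 + 44.2) = 44.2/(s + 57.2).
Time constant τ = 1/57.2 = 0.0175 s.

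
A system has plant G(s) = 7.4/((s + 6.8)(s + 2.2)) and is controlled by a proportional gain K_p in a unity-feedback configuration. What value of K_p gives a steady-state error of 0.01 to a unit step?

K_p = 200

Steady-state error for a unit step on this type-0 loop is 1/(1 + K_p·G(0)).
G(0) = 0.4947. Require 1/(1 + K_p·0.4947) = 0.01, so 1 + 0.4947·K_p = 100.
K_p = (100 − 1)/0.4947 = 200.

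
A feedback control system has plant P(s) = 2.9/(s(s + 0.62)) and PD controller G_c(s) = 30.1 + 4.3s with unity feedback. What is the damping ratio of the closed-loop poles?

ζ = 0.701

Forward path: (30.1 + 4.3s)·2.9/(s(s+0.62)). The closed-loop characteristic equation is s² + (0.62 + 2.9·4.3)s + 2.9·30.1 = 0.
That is s² + 13.09s + 87.29 = 0, so ω_n = 9.343 rad/s and ζ = 13.09/(2·9.343) = 0.7005.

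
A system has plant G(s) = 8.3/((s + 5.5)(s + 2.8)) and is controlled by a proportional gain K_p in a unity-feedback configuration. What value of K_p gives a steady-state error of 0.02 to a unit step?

For a type-0 loop with proportional control, e_ss = 1/(1 + K_p·G(0)).
G(0) = 0.539. Require 1/(1 + K_p·0.539) = 0.02, so 1 + 0.539·K_p = 50.
K_p = (50 − 1)/0.539 = 90.9.

K_p = 90.9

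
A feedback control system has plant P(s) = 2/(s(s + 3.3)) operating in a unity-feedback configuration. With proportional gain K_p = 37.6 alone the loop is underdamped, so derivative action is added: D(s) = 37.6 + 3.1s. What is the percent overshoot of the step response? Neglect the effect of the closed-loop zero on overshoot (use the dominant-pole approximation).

12.8%

Forward path: (37.6 + 3.1s)·2/(s(s+3.3)). The closed-loop characteristic equation is s² + (3.3 + 2·3.1)s + 2·37.6 = 0.
That is s² + 9.5s + 75.2 = 0, so ω_n = 8.672 rad/s and ζ = 9.5/(2·8.672) = 0.5478.
%OS = 100·exp(−πζ/√(1−ζ²)) = 12.8%.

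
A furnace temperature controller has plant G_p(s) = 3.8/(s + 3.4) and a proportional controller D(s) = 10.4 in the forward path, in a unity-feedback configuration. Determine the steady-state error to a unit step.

The loop is type 0. Static position error constant K_pos = D(0)·G_p(0) = 10.4·1.118 = 11.62.
Steady-state error to a unit step: e_ss = 1/(1+K_pos) = 1/12.62 = 0.0792.

0.0792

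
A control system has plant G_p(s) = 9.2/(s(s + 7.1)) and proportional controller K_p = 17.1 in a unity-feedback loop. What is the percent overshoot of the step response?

39.6%

From 1 + K_pG_p(s) = 0: s² + 7.1s + 157.3 = 0 ⇒ ω_n = 12.54, ζ = 0.283.
%OS = 100·exp(−πζ/√(1−ζ²)) = 100·exp(−π·0.283/√0.9199) = 39.6%.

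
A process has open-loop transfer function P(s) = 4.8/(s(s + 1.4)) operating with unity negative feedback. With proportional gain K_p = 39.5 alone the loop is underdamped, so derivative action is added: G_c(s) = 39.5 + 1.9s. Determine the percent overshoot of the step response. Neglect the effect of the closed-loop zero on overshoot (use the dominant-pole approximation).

Forward path: (39.5 + 1.9s)·4.8/(s(s+1.4)). The closed-loop characteristic equation is s² + (1.4 + 4.8·1.9)s + 4.8·39.5 = 0.
That is s² + 10.52s + 189.6 = 0, so ω_n = 13.77 rad/s and ζ = 10.52/(2·13.77) = 0.382.
%OS = 100·exp(−πζ/√(1−ζ²)) = 27.3%.

27.3%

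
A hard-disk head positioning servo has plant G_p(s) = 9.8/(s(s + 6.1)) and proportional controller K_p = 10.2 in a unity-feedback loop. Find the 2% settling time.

The closed-loop denominator s² + 6.1s + 99.96 gives ω_n = √99.96 = 9.998 and ζ = 6.1/(2ω_n) = 0.3051.
2% settling time T_s ≈ 4/(ζω_n) = 4/3.05 = 1.31 s.

T_s ≈ 1.31 s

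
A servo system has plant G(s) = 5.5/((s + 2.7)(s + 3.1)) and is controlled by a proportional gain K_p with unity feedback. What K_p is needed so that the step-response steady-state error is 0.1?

The loop is type 0, so e_ss(step) = 1/(1 + K_pos) with K_pos = K_p·G(0).
G(0) = 0.6571. Require 1/(1 + K_p·0.6571) = 0.1, so 1 + 0.6571·K_p = 10.
K_p = (10 − 1)/0.6571 = 13.7.

K_p = 13.7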